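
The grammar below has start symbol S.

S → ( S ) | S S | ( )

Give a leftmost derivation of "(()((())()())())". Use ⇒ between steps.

S ⇒ (S) ⇒ (SS) ⇒ (()S) ⇒ (()SS) ⇒ (()(S)S) ⇒ (()(SS)S) ⇒ (()(SSS)S) ⇒ (()((S)SS)S) ⇒ (()((())SS)S) ⇒ (()((())()S)S) ⇒ (()((())()())S) ⇒ (()((())()())())

S ⇒ (S)   [S → ( S )]
(S) ⇒ (SS)   [S → S S]
(SS) ⇒ (()S)   [S → ( )]
(()S) ⇒ (()SS)   [S → S S]
(()SS) ⇒ (()(S)S)   [S → ( S )]
(()(S)S) ⇒ (()(SS)S)   [S → S S]
(()(SS)S) ⇒ (()(SSS)S)   [S → S S]
(()(SSS)S) ⇒ (()((S)SS)S)   [S → ( S )]
(()((S)SS)S) ⇒ (()((())SS)S)   [S → ( )]
(()((())SS)S) ⇒ (()((())()S)S)   [S → ( )]
(()((())()S)S) ⇒ (()((())()())S)   [S → ( )]
(()((())()())S) ⇒ (()((())()())())   [S → ( )]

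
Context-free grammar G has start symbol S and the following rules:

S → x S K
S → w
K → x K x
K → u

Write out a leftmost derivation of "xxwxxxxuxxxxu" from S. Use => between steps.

S => xSK   [S → x S K]
xSK => xxSKK   [S → x S K]
xxSKK => xxwKK   [S → w]
xxwKK => xxwxKxK   [K → x K x]
xxwxKxK => xxwxxKxxK   [K → x K x]
xxwxxKxxK => xxwxxxKxxxK   [K → x K x]
xxwxxxKxxxK => xxwxxxxKxxxxK   [K → x K x]
xxwxxxxKxxxxK => xxwxxxxuxxxxK   [K → u]
xxwxxxxuxxxxK => xxwxxxxuxxxxu   [K → u]

S => xSK => xxSKK => xxwKK => xxwxKxK => xxwxxKxxK => xxwxxxKxxxK => xxwxxxxKxxxxK => xxwxxxxuxxxxK => xxwxxxxuxxxxu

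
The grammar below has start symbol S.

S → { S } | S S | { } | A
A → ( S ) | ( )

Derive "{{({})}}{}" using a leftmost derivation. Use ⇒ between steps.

S ⇒ SS   [S → S S]
SS ⇒ {S}S   [S → { S }]
{S}S ⇒ {{S}}S   [S → { S }]
{{S}}S ⇒ {{A}}S   [S → A]
{{A}}S ⇒ {{(S)}}S   [A → ( S )]
{{(S)}}S ⇒ {{({})}}S   [S → { }]
{{({})}}S ⇒ {{({})}}{}   [S → { }]

S ⇒ SS ⇒ {S}S ⇒ {{S}}S ⇒ {{A}}S ⇒ {{(S)}}S ⇒ {{({})}}S ⇒ {{({})}}{}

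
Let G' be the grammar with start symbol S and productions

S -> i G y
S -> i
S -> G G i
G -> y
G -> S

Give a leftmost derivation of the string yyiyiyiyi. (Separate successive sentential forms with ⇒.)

S ⇒ GGi   [S -> G G i]
GGi ⇒ SGi   [G -> S]
SGi ⇒ GGiGi   [S -> G G i]
GGiGi ⇒ SGiGi   [G -> S]
SGiGi ⇒ GGiGiGi   [S -> G G i]
GGiGiGi ⇒ SGiGiGi   [G -> S]
SGiGiGi ⇒ GGiGiGiGi   [S -> G G i]
GGiGiGiGi ⇒ yGiGiGiGi   [G -> y]
yGiGiGiGi ⇒ yyiGiGiGi   [G -> y]
yyiGiGiGi ⇒ yyiyiGiGi   [G -> y]
yyiyiGiGi ⇒ yyiyiyiGi   [G -> y]
yyiyiyiGi ⇒ yyiyiyiyi   [G -> y]

S ⇒ GGi ⇒ SGi ⇒ GGiGi ⇒ SGiGi ⇒ GGiGiGi ⇒ SGiGiGi ⇒ GGiGiGiGi ⇒ yGiGiGiGi ⇒ yyiGiGiGi ⇒ yyiyiGiGi ⇒ yyiyiyiGi ⇒ yyiyiyiyi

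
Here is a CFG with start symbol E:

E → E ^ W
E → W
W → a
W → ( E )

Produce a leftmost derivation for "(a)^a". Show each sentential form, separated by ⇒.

E ⇒ E^W   [E → E ^ W]
E^W ⇒ W^W   [E → W]
W^W ⇒ (E)^W   [W → ( E )]
(E)^W ⇒ (W)^W   [E → W]
(W)^W ⇒ (a)^W   [W → a]
(a)^W ⇒ (a)^a   [W → a]

E ⇒ E^W ⇒ W^W ⇒ (E)^W ⇒ (W)^W ⇒ (a)^W ⇒ (a)^a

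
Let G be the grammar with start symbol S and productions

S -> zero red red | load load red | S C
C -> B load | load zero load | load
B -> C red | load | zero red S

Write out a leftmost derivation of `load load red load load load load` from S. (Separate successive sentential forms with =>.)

S => S C   [S -> S C]
S C => S C C   [S -> S C]
S C C => S C C C   [S -> S C]
S C C C => S C C C C   [S -> S C]
S C C C C => load load red C C C C   [S -> load load red]
load load red C C C C => load load red load C C C   [C -> load]
load load red load C C C => load load red load load C C   [C -> load]
load load red load load C C => load load red load load load C   [C -> load]
load load red load load load C => load load red load load load load   [C -> load]

S => S C => S C C => S C C C => S C C C C => load load red C C C C => load load red load C C C => load load red load load C C => load load red load load load C => load load red load load load load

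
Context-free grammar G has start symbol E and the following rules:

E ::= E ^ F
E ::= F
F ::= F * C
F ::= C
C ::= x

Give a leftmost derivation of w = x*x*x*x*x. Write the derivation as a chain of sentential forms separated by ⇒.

E⇒F⇒F*C⇒F*C*C⇒F*C*C*C⇒F*C*C*C*C⇒C*C*C*C*C⇒x*C*C*C*C⇒x*x*C*C*C⇒x*x*x*C*C⇒x*x*x*x*C⇒x*x*x*x*x

E ⇒ F   [E ::= F]
F ⇒ F*C   [F ::= F * C]
F*C ⇒ F*C*C   [F ::= F * C]
F*C*C ⇒ F*C*C*C   [F ::= F * C]
F*C*C*C ⇒ F*C*C*C*C   [F ::= F * C]
F*C*C*C*C ⇒ C*C*C*C*C   [F ::= C]
C*C*C*C*C ⇒ x*C*C*C*C   [C ::= x]
x*C*C*C*C ⇒ x*x*C*C*C   [C ::= x]
x*x*C*C*C ⇒ x*x*x*C*C   [C ::= x]
x*x*x*C*C ⇒ x*x*x*x*C   [C ::= x]
x*x*x*x*C ⇒ x*x*x*x*x   [C ::= x]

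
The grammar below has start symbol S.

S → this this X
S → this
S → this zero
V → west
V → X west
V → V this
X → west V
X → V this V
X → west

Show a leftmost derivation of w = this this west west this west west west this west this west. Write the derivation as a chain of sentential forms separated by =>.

S => this this X => this this west V => this this west X west => this this west V this V west => this this west X west this V west => this this west V this V west this V west => this this west west this V west this V west => this this west west this X west west this V west => this this west west this west west west this V west => this this west west this west west west this V this west => this this west west this west west west this west this west

S => this this X   [S → this this X]
this this X => this this west V   [X → west V]
this this west V => this this west X west   [V → X west]
this this west X west => this this west V this V west   [X → V this V]
this this west V this V west => this this west X west this V west   [V → X west]
this this west X west this V west => this this west V this V west this V west   [X → V this V]
this this west V this V west this V west => this this west west this V west this V west   [V → west]
this this west west this V west this V west => this this west west this X west west this V west   [V → X west]
this this west west this X west west this V west => this this west west this west west west this V west   [X → west]
this this west west this west west west this V west => this this west west this west west west this V this west   [V → V this]
this this west west this west west west this V this west => this this west west this west west west this west this west   [V → west]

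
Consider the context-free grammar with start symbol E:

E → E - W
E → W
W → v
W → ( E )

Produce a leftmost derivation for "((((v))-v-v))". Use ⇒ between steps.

E ⇒ W   [E → W]
W ⇒ (E)   [W → ( E )]
(E) ⇒ (W)   [E → W]
(W) ⇒ ((E))   [W → ( E )]
((E)) ⇒ ((E-W))   [E → E - W]
((E-W)) ⇒ ((E-W-W))   [E → E - W]
((E-W-W)) ⇒ ((W-W-W))   [E → W]
((W-W-W)) ⇒ (((E)-W-W))   [W → ( E )]
(((E)-W-W)) ⇒ (((W)-W-W))   [E → W]
(((W)-W-W)) ⇒ ((((E))-W-W))   [W → ( E )]
((((E))-W-W)) ⇒ ((((W))-W-W))   [E → W]
((((W))-W-W)) ⇒ ((((v))-W-W))   [W → v]
((((v))-W-W)) ⇒ ((((v))-v-W))   [W → v]
((((v))-v-W)) ⇒ ((((v))-v-v))   [W → v]

E⇒W⇒(E)⇒(W)⇒((E))⇒((E-W))⇒((E-W-W))⇒((W-W-W))⇒(((E)-W-W))⇒(((W)-W-W))⇒((((E))-W-W))⇒((((W))-W-W))⇒((((v))-W-W))⇒((((v))-v-W))⇒((((v))-v-v))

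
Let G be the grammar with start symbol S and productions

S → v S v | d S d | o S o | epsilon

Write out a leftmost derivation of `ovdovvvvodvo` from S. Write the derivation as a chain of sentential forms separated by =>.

S => oSo   [S → o S o]
oSo => ovSvo   [S → v S v]
ovSvo => ovdSdvo   [S → d S d]
ovdSdvo => ovdoSodvo   [S → o S o]
ovdoSodvo => ovdovSvodvo   [S → v S v]
ovdovSvodvo => ovdovvSvvodvo   [S → v S v]
ovdovvSvvodvo => ovdovvvvodvo   [S → epsilon]

S => oSo => ovSvo => ovdSdvo => ovdoSodvo => ovdovSvodvo => ovdovvSvvodvo => ovdovvvvodvo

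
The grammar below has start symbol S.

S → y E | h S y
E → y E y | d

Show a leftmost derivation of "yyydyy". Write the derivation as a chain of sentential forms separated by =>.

S=>yE=>yyEy=>yyyEyy=>yyydyy

S => yE   [S → y E]
yE => yyEy   [E → y E y]
yyEy => yyyEyy   [E → y E y]
yyyEyy => yyydyy   [E → d]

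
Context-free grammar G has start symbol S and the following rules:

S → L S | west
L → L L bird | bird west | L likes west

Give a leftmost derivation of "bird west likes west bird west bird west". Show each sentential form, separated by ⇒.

S ⇒ L S   [S → L S]
L S ⇒ L L bird S   [L → L L bird]
L L bird S ⇒ L likes west L bird S   [L → L likes west]
L likes west L bird S ⇒ bird west likes west L bird S   [L → bird west]
bird west likes west L bird S ⇒ bird west likes west bird west bird S   [L → bird west]
bird west likes west bird west bird S ⇒ bird west likes west bird west bird west   [S → west]

S ⇒ L S ⇒ L L bird S ⇒ L likes west L bird S ⇒ bird west likes west L bird S ⇒ bird west likes west bird west bird S ⇒ bird west likes west bird west bird west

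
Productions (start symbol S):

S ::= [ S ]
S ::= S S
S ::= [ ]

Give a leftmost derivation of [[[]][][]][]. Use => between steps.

S => SS => [S]S => [SS]S => [SSS]S => [[S]SS]S => [[[]]SS]S => [[[]][]S]S => [[[]][][]]S => [[[]][][]][]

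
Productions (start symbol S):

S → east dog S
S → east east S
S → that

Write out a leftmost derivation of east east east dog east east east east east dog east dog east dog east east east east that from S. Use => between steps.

S => east east S => east east east dog S => east east east dog east east S => east east east dog east east east east S => east east east dog east east east east east dog S => east east east dog east east east east east dog east dog S => east east east dog east east east east east dog east dog east dog S => east east east dog east east east east east dog east dog east dog east east S => east east east dog east east east east east dog east dog east dog east east east east S => east east east dog east east east east east dog east dog east dog east east east east that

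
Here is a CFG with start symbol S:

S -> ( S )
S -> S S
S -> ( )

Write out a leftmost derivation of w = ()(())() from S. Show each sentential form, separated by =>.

S => SS => ()S => ()SS => ()(S)S => ()(())S => ()(())()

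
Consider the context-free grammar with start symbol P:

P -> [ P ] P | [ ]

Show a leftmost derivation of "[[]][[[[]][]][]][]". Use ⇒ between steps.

P ⇒ [P]P   [P -> [ P ] P]
[P]P ⇒ [[]]P   [P -> [ ]]
[[]]P ⇒ [[]][P]P   [P -> [ P ] P]
[[]][P]P ⇒ [[]][[P]P]P   [P -> [ P ] P]
[[]][[P]P]P ⇒ [[]][[[P]P]P]P   [P -> [ P ] P]
[[]][[[P]P]P]P ⇒ [[]][[[[]]P]P]P   [P -> [ ]]
[[]][[[[]]P]P]P ⇒ [[]][[[[]][]]P]P   [P -> [ ]]
[[]][[[[]][]]P]P ⇒ [[]][[[[]][]][]]P   [P -> [ ]]
[[]][[[[]][]][]]P ⇒ [[]][[[[]][]][]][]   [P -> [ ]]

P ⇒ [P]P ⇒ [[]]P ⇒ [[]][P]P ⇒ [[]][[P]P]P ⇒ [[]][[[P]P]P]P ⇒ [[]][[[[]]P]P]P ⇒ [[]][[[[]][]]P]P ⇒ [[]][[[[]][]][]]P ⇒ [[]][[[[]][]][]][]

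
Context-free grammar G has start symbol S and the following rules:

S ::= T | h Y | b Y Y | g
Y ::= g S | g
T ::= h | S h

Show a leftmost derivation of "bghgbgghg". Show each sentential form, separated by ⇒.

S ⇒ bYY ⇒ bgSY ⇒ bgTY ⇒ bgShY ⇒ bghYhY ⇒ bghgShY ⇒ bghgbYYhY ⇒ bghgbgYhY ⇒ bghgbgghY ⇒ bghgbgghg

S ⇒ bYY   [S ::= b Y Y]
bYY ⇒ bgSY   [Y ::= g S]
bgSY ⇒ bgTY   [S ::= T]
bgTY ⇒ bgShY   [T ::= S h]
bgShY ⇒ bghYhY   [S ::= h Y]
bghYhY ⇒ bghgShY   [Y ::= g S]
bghgShY ⇒ bghgbYYhY   [S ::= b Y Y]
bghgbYYhY ⇒ bghgbgYhY   [Y ::= g]
bghgbgYhY ⇒ bghgbgghY   [Y ::= g]
bghgbgghY ⇒ bghgbgghg   [Y ::= g]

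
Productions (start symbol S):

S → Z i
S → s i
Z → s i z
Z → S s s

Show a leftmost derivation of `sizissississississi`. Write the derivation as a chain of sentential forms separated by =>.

S => Zi => Sssi => Zissi => Sssissi => Zississi => Sssississi => Zissississi => Sssissississi => Zississississi => Sssississississi => Zissississississi => sizissississississi

S => Zi   [S → Z i]
Zi => Sssi   [Z → S s s]
Sssi => Zissi   [S → Z i]
Zissi => Sssissi   [Z → S s s]
Sssissi => Zississi   [S → Z i]
Zississi => Sssississi   [Z → S s s]
Sssississi => Zissississi   [S → Z i]
Zissississi => Sssissississi   [Z → S s s]
Sssissississi => Zississississi   [S → Z i]
Zississississi => Sssississississi   [Z → S s s]
Sssississississi => Zissississississi   [S → Z i]
Zissississississi => sizissississississi   [Z → s i z]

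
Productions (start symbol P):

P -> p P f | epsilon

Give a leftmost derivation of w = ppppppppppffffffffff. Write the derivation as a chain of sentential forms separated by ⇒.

P ⇒ pPf   [P -> p P f]
pPf ⇒ ppPff   [P -> p P f]
ppPff ⇒ pppPfff   [P -> p P f]
pppPfff ⇒ ppppPffff   [P -> p P f]
ppppPffff ⇒ pppppPfffff   [P -> p P f]
pppppPfffff ⇒ ppppppPffffff   [P -> p P f]
ppppppPffffff ⇒ pppppppPfffffff   [P -> p P f]
pppppppPfffffff ⇒ ppppppppPffffffff   [P -> p P f]
ppppppppPffffffff ⇒ pppppppppPfffffffff   [P -> p P f]
pppppppppPfffffffff ⇒ ppppppppppPffffffffff   [P -> p P f]
ppppppppppPffffffffff ⇒ ppppppppppffffffffff   [P -> epsilon]

P ⇒ pPf ⇒ ppPff ⇒ pppPfff ⇒ ppppPffff ⇒ pppppPfffff ⇒ ppppppPffffff ⇒ pppppppPfffffff ⇒ ppppppppPffffffff ⇒ pppppppppPfffffffff ⇒ ppppppppppPffffffffff ⇒ ppppppppppffffffffff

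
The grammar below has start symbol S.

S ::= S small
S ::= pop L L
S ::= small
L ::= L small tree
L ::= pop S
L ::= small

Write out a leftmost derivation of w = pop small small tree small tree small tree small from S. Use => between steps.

S => pop L L   [S ::= pop L L]
pop L L => pop L small tree L   [L ::= L small tree]
pop L small tree L => pop L small tree small tree L   [L ::= L small tree]
pop L small tree small tree L => pop L small tree small tree small tree L   [L ::= L small tree]
pop L small tree small tree small tree L => pop small small tree small tree small tree L   [L ::= small]
pop small small tree small tree small tree L => pop small small tree small tree small tree small   [L ::= small]

S => pop L L => pop L small tree L => pop L small tree small tree L => pop L small tree small tree small tree L => pop small small tree small tree small tree L => pop small small tree small tree small tree small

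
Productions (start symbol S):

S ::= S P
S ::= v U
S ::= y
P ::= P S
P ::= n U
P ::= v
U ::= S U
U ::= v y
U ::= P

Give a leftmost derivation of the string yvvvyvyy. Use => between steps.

S => SP   [S ::= S P]
SP => yP   [S ::= y]
yP => yPS   [P ::= P S]
yPS => yPSS   [P ::= P S]
yPSS => yPSSS   [P ::= P S]
yPSSS => yvSSS   [P ::= v]
yvSSS => yvSPSS   [S ::= S P]
yvSPSS => yvvUPSS   [S ::= v U]
yvvUPSS => yvvvyPSS   [U ::= v y]
yvvvyPSS => yvvvyvSS   [P ::= v]
yvvvyvSS => yvvvyvyS   [S ::= y]
yvvvyvyS => yvvvyvyy   [S ::= y]

S => SP => yP => yPS => yPSS => yPSSS => yvSSS => yvSPSS => yvvUPSS => yvvvyPSS => yvvvyvSS => yvvvyvyS => yvvvyvyy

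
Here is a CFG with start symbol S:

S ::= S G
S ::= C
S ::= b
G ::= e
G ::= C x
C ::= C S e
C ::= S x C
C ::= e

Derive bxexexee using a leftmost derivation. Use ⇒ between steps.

S ⇒ SG ⇒ CG ⇒ SxCG ⇒ CxCG ⇒ SxCxCG ⇒ CxCxCG ⇒ SxCxCxCG ⇒ bxCxCxCG ⇒ bxexCxCG ⇒ bxexexCG ⇒ bxexexeG ⇒ bxexexee

S ⇒ SG   [S ::= S G]
SG ⇒ CG   [S ::= C]
CG ⇒ SxCG   [C ::= S x C]
SxCG ⇒ CxCG   [S ::= C]
CxCG ⇒ SxCxCG   [C ::= S x C]
SxCxCG ⇒ CxCxCG   [S ::= C]
CxCxCG ⇒ SxCxCxCG   [C ::= S x C]
SxCxCxCG ⇒ bxCxCxCG   [S ::= b]
bxCxCxCG ⇒ bxexCxCG   [C ::= e]
bxexCxCG ⇒ bxexexCG   [C ::= e]
bxexexCG ⇒ bxexexeG   [C ::= e]
bxexexeG ⇒ bxexexee   [G ::= e]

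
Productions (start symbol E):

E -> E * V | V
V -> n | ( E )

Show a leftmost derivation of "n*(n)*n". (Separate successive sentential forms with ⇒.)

E⇒E*V⇒E*V*V⇒V*V*V⇒n*V*V⇒n*(E)*V⇒n*(V)*V⇒n*(n)*V⇒n*(n)*n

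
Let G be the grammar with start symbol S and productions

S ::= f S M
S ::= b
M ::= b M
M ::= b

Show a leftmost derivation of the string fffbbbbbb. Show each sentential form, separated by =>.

S => fSM => ffSMM => fffSMMM => fffbMMM => fffbbMMM => fffbbbMMM => fffbbbbMM => fffbbbbbM => fffbbbbbb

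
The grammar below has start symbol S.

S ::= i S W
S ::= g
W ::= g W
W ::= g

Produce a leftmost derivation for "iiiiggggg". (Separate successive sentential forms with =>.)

S => iSW   [S ::= i S W]
iSW => iiSWW   [S ::= i S W]
iiSWW => iiiSWWW   [S ::= i S W]
iiiSWWW => iiiiSWWWW   [S ::= i S W]
iiiiSWWWW => iiiigWWWW   [S ::= g]
iiiigWWWW => iiiiggWWW   [W ::= g]
iiiiggWWW => iiiigggWW   [W ::= g]
iiiigggWW => iiiiggggW   [W ::= g]
iiiiggggW => iiiiggggg   [W ::= g]

S => iSW => iiSWW => iiiSWWW => iiiiSWWWW => iiiigWWWW => iiiiggWWW => iiiigggWW => iiiiggggW => iiiiggggg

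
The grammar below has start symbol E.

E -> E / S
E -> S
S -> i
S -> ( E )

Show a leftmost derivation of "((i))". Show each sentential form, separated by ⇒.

E ⇒ S ⇒ (E) ⇒ (S) ⇒ ((E)) ⇒ ((S)) ⇒ ((i))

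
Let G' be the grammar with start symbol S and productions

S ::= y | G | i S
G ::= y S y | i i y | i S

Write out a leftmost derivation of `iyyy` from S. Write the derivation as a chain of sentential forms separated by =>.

S => G   [S ::= G]
G => iS   [G ::= i S]
iS => iG   [S ::= G]
iG => iySy   [G ::= y S y]
iySy => iyyy   [S ::= y]

S => G => iS => iG => iySy => iyyy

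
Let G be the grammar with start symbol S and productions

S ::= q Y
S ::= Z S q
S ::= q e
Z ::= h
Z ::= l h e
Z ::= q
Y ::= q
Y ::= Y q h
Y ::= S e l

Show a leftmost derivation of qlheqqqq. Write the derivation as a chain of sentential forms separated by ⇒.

S ⇒ ZSq ⇒ qSq ⇒ qZSqq ⇒ qlheSqq ⇒ qlheqYqq ⇒ qlheqqqq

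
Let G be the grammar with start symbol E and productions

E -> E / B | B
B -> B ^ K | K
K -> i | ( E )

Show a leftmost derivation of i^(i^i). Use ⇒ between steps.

E⇒B⇒B^K⇒K^K⇒i^K⇒i^(E)⇒i^(B)⇒i^(B^K)⇒i^(K^K)⇒i^(i^K)⇒i^(i^i)

E ⇒ B   [E -> B]
B ⇒ B^K   [B -> B ^ K]
B^K ⇒ K^K   [B -> K]
K^K ⇒ i^K   [K -> i]
i^K ⇒ i^(E)   [K -> ( E )]
i^(E) ⇒ i^(B)   [E -> B]
i^(B) ⇒ i^(B^K)   [B -> B ^ K]
i^(B^K) ⇒ i^(K^K)   [B -> K]
i^(K^K) ⇒ i^(i^K)   [K -> i]
i^(i^K) ⇒ i^(i^i)   [K -> i]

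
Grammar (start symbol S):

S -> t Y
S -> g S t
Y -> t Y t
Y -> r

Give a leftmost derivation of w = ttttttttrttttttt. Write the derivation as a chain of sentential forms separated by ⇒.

S ⇒ tY   [S -> t Y]
tY ⇒ ttYt   [Y -> t Y t]
ttYt ⇒ tttYtt   [Y -> t Y t]
tttYtt ⇒ ttttYttt   [Y -> t Y t]
ttttYttt ⇒ tttttYtttt   [Y -> t Y t]
tttttYtttt ⇒ ttttttYttttt   [Y -> t Y t]
ttttttYttttt ⇒ tttttttYtttttt   [Y -> t Y t]
tttttttYtttttt ⇒ ttttttttYttttttt   [Y -> t Y t]
ttttttttYttttttt ⇒ ttttttttrttttttt   [Y -> r]

S ⇒ tY ⇒ ttYt ⇒ tttYtt ⇒ ttttYttt ⇒ tttttYtttt ⇒ ttttttYttttt ⇒ tttttttYtttttt ⇒ ttttttttYttttttt ⇒ ttttttttrttttttt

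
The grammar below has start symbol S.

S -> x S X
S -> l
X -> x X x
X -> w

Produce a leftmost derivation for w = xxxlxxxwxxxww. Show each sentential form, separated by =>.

S => xSX   [S -> x S X]
xSX => xxSXX   [S -> x S X]
xxSXX => xxxSXXX   [S -> x S X]
xxxSXXX => xxxlXXX   [S -> l]
xxxlXXX => xxxlxXxXX   [X -> x X x]
xxxlxXxXX => xxxlxxXxxXX   [X -> x X x]
xxxlxxXxxXX => xxxlxxxXxxxXX   [X -> x X x]
xxxlxxxXxxxXX => xxxlxxxwxxxXX   [X -> w]
xxxlxxxwxxxXX => xxxlxxxwxxxwX   [X -> w]
xxxlxxxwxxxwX => xxxlxxxwxxxww   [X -> w]

S=>xSX=>xxSXX=>xxxSXXX=>xxxlXXX=>xxxlxXxXX=>xxxlxxXxxXX=>xxxlxxxXxxxXX=>xxxlxxxwxxxXX=>xxxlxxxwxxxwX=>xxxlxxxwxxxww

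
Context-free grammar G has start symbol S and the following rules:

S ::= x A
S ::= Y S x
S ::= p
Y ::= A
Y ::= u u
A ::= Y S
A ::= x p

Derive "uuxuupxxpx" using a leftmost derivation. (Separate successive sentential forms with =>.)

S => YSx   [S ::= Y S x]
YSx => uuSx   [Y ::= u u]
uuSx => uuxAx   [S ::= x A]
uuxAx => uuxYSx   [A ::= Y S]
uuxYSx => uuxASx   [Y ::= A]
uuxASx => uuxYSSx   [A ::= Y S]
uuxYSSx => uuxuuSSx   [Y ::= u u]
uuxuuSSx => uuxuupSx   [S ::= p]
uuxuupSx => uuxuupxAx   [S ::= x A]
uuxuupxAx => uuxuupxxpx   [A ::= x p]

S => YSx => uuSx => uuxAx => uuxYSx => uuxASx => uuxYSSx => uuxuuSSx => uuxuupSx => uuxuupxAx => uuxuupxxpx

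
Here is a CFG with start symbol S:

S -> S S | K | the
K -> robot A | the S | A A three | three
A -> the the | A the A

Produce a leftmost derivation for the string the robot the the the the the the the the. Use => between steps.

S => S S => the S => the K => the robot A => the robot A the A => the robot A the A the A => the robot the the the A the A => the robot the the the the the the A => the robot the the the the the the the the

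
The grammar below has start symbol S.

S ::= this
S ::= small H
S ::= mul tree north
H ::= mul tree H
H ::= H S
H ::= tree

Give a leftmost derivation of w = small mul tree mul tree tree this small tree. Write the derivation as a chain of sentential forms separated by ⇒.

S ⇒ small H ⇒ small H S ⇒ small H S S ⇒ small mul tree H S S ⇒ small mul tree mul tree H S S ⇒ small mul tree mul tree tree S S ⇒ small mul tree mul tree tree this S ⇒ small mul tree mul tree tree this small H ⇒ small mul tree mul tree tree this small tree

S ⇒ small H   [S ::= small H]
small H ⇒ small H S   [H ::= H S]
small H S ⇒ small H S S   [H ::= H S]
small H S S ⇒ small mul tree H S S   [H ::= mul tree H]
small mul tree H S S ⇒ small mul tree mul tree H S S   [H ::= mul tree H]
small mul tree mul tree H S S ⇒ small mul tree mul tree tree S S   [H ::= tree]
small mul tree mul tree tree S S ⇒ small mul tree mul tree tree this S   [S ::= this]
small mul tree mul tree tree this S ⇒ small mul tree mul tree tree this small H   [S ::= small H]
small mul tree mul tree tree this small H ⇒ small mul tree mul tree tree this small tree   [H ::= tree]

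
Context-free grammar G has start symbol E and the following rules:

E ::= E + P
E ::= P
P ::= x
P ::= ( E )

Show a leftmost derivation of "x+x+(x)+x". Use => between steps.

E=>E+P=>E+P+P=>E+P+P+P=>P+P+P+P=>x+P+P+P=>x+x+P+P=>x+x+(E)+P=>x+x+(P)+P=>x+x+(x)+P=>x+x+(x)+x

E => E+P   [E ::= E + P]
E+P => E+P+P   [E ::= E + P]
E+P+P => E+P+P+P   [E ::= E + P]
E+P+P+P => P+P+P+P   [E ::= P]
P+P+P+P => x+P+P+P   [P ::= x]
x+P+P+P => x+x+P+P   [P ::= x]
x+x+P+P => x+x+(E)+P   [P ::= ( E )]
x+x+(E)+P => x+x+(P)+P   [E ::= P]
x+x+(P)+P => x+x+(x)+P   [P ::= x]
x+x+(x)+P => x+x+(x)+x   [P ::= x]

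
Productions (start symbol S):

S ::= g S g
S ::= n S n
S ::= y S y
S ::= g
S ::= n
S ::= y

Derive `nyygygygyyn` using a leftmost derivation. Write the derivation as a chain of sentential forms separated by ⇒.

S ⇒ nSn   [S ::= n S n]
nSn ⇒ nySyn   [S ::= y S y]
nySyn ⇒ nyySyyn   [S ::= y S y]
nyySyyn ⇒ nyygSgyyn   [S ::= g S g]
nyygSgyyn ⇒ nyygySygyyn   [S ::= y S y]
nyygySygyyn ⇒ nyygygygyyn   [S ::= g]

S ⇒ nSn ⇒ nySyn ⇒ nyySyyn ⇒ nyygSgyyn ⇒ nyygySygyyn ⇒ nyygygygyyn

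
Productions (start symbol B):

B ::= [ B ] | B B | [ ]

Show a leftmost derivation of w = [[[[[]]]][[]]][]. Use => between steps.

B => BB => [B]B => [BB]B => [[B]B]B => [[[B]]B]B => [[[[B]]]B]B => [[[[[]]]]B]B => [[[[[]]]][B]]B => [[[[[]]]][[]]]B => [[[[[]]]][[]]][]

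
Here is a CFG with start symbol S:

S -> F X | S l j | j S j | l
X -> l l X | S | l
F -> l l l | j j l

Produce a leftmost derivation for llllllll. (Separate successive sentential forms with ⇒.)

S⇒FX⇒lllX⇒lllllX⇒lllllllX⇒llllllll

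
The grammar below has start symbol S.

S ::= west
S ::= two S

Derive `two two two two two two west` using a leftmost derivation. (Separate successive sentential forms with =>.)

S => two S => two two S => two two two S => two two two two S => two two two two two S => two two two two two two S => two two two two two two west

S => two S   [S ::= two S]
two S => two two S   [S ::= two S]
two two S => two two two S   [S ::= two S]
two two two S => two two two two S   [S ::= two S]
two two two two S => two two two two two S   [S ::= two S]
two two two two two S => two two two two two two S   [S ::= two S]
two two two two two two S => two two two two two two west   [S ::= west]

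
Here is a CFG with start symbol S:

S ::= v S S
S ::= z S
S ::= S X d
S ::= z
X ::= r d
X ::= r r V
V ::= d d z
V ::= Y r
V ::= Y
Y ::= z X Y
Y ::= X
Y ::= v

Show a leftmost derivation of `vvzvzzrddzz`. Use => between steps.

S => vSS => vvSSS => vvzSSS => vvzSXdSS => vvzvSSXdSS => vvzvzSXdSS => vvzvzzXdSS => vvzvzzrddSS => vvzvzzrddzS => vvzvzzrddzz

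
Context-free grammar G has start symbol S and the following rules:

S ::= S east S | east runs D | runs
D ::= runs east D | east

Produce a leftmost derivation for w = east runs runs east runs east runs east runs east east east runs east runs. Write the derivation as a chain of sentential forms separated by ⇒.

S ⇒ S east S ⇒ east runs D east S ⇒ east runs runs east D east S ⇒ east runs runs east runs east D east S ⇒ east runs runs east runs east runs east D east S ⇒ east runs runs east runs east runs east runs east D east S ⇒ east runs runs east runs east runs east runs east east east S ⇒ east runs runs east runs east runs east runs east east east S east S ⇒ east runs runs east runs east runs east runs east east east runs east S ⇒ east runs runs east runs east runs east runs east east east runs east runs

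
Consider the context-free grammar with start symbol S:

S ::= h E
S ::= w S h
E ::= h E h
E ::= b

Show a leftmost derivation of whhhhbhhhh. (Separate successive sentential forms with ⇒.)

S ⇒ wSh   [S ::= w S h]
wSh ⇒ whEh   [S ::= h E]
whEh ⇒ whhEhh   [E ::= h E h]
whhEhh ⇒ whhhEhhh   [E ::= h E h]
whhhEhhh ⇒ whhhhEhhhh   [E ::= h E h]
whhhhEhhhh ⇒ whhhhbhhhh   [E ::= b]

S⇒wSh⇒whEh⇒whhEhh⇒whhhEhhh⇒whhhhEhhhh⇒whhhhbhhhh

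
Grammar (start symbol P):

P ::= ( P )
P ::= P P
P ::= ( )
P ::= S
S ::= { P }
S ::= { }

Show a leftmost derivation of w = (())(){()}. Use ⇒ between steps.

P ⇒ PP ⇒ (P)P ⇒ (())P ⇒ (())PP ⇒ (())()P ⇒ (())()S ⇒ (())(){P} ⇒ (())(){()}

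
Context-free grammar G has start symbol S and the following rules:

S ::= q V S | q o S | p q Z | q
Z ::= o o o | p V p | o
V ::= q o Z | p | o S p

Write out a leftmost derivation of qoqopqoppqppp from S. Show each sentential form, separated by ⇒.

S⇒qoS⇒qoqVS⇒qoqoSpS⇒qoqopqZpS⇒qoqopqopS⇒qoqopqoppqZ⇒qoqopqoppqpVp⇒qoqopqoppqppp

S ⇒ qoS   [S ::= q o S]
qoS ⇒ qoqVS   [S ::= q V S]
qoqVS ⇒ qoqoSpS   [V ::= o S p]
qoqoSpS ⇒ qoqopqZpS   [S ::= p q Z]
qoqopqZpS ⇒ qoqopqopS   [Z ::= o]
qoqopqopS ⇒ qoqopqoppqZ   [S ::= p q Z]
qoqopqoppqZ ⇒ qoqopqoppqpVp   [Z ::= p V p]
qoqopqoppqpVp ⇒ qoqopqoppqppp   [V ::= p]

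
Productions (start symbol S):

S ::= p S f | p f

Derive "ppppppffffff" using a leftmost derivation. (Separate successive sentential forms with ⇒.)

S ⇒ pSf   [S ::= p S f]
pSf ⇒ ppSff   [S ::= p S f]
ppSff ⇒ pppSfff   [S ::= p S f]
pppSfff ⇒ ppppSffff   [S ::= p S f]
ppppSffff ⇒ pppppSfffff   [S ::= p S f]
pppppSfffff ⇒ ppppppffffff   [S ::= p f]

S ⇒ pSf ⇒ ppSff ⇒ pppSfff ⇒ ppppSffff ⇒ pppppSfffff ⇒ ppppppffffff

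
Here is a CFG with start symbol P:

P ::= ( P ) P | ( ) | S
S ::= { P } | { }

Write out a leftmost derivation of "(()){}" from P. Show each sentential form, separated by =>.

P=>(P)P=>(())P=>(())S=>(()){}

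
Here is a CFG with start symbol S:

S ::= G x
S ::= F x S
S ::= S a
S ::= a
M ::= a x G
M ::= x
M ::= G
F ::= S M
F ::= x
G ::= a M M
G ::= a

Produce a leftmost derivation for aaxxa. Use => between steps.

S => FxS   [S ::= F x S]
FxS => SMxS   [F ::= S M]
SMxS => SaMxS   [S ::= S a]
SaMxS => aaMxS   [S ::= a]
aaMxS => aaxxS   [M ::= x]
aaxxS => aaxxa   [S ::= a]

S=>FxS=>SMxS=>SaMxS=>aaMxS=>aaxxS=>aaxxa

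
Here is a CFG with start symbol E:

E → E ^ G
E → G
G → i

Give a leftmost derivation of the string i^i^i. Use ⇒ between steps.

E ⇒ E^G ⇒ E^G^G ⇒ G^G^G ⇒ i^G^G ⇒ i^i^G ⇒ i^i^i

E ⇒ E^G   [E → E ^ G]
E^G ⇒ E^G^G   [E → E ^ G]
E^G^G ⇒ G^G^G   [E → G]
G^G^G ⇒ i^G^G   [G → i]
i^G^G ⇒ i^i^G   [G → i]
i^i^G ⇒ i^i^i   [G → i]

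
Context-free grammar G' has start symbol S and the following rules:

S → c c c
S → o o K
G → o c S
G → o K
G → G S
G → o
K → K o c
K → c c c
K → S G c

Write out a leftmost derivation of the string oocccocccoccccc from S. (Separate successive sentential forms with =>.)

S => ooK => ooSGc => oocccGc => oocccGSc => oocccoKSc => oocccoSGcSc => oocccocccGcSc => oocccocccocSc => oocccocccoccccc

S => ooK   [S → o o K]
ooK => ooSGc   [K → S G c]
ooSGc => oocccGc   [S → c c c]
oocccGc => oocccGSc   [G → G S]
oocccGSc => oocccoKSc   [G → o K]
oocccoKSc => oocccoSGcSc   [K → S G c]
oocccoSGcSc => oocccocccGcSc   [S → c c c]
oocccocccGcSc => oocccocccocSc   [G → o]
oocccocccocSc => oocccocccoccccc   [S → c c c]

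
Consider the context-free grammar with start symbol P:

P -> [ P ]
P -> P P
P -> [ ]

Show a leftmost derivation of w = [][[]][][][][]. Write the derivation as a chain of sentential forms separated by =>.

P => PP   [P -> P P]
PP => PPP   [P -> P P]
PPP => PPPP   [P -> P P]
PPPP => PPPPP   [P -> P P]
PPPPP => PPPPPP   [P -> P P]
PPPPPP => []PPPPP   [P -> [ ]]
[]PPPPP => [][P]PPPP   [P -> [ P ]]
[][P]PPPP => [][[]]PPPP   [P -> [ ]]
[][[]]PPPP => [][[]][]PPP   [P -> [ ]]
[][[]][]PPP => [][[]][][]PP   [P -> [ ]]
[][[]][][]PP => [][[]][][][]P   [P -> [ ]]
[][[]][][][]P => [][[]][][][][]   [P -> [ ]]

P => PP => PPP => PPPP => PPPPP => PPPPPP => []PPPPP => [][P]PPPP => [][[]]PPPP => [][[]][]PPP => [][[]][][]PP => [][[]][][][]P => [][[]][][][][]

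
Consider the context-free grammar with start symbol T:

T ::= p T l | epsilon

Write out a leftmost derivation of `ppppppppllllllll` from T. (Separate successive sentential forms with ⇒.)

T ⇒ pTl ⇒ ppTll ⇒ pppTlll ⇒ ppppTllll ⇒ pppppTlllll ⇒ ppppppTllllll ⇒ pppppppTlllllll ⇒ ppppppppTllllllll ⇒ ppppppppllllllll

T ⇒ pTl   [T ::= p T l]
pTl ⇒ ppTll   [T ::= p T l]
ppTll ⇒ pppTlll   [T ::= p T l]
pppTlll ⇒ ppppTllll   [T ::= p T l]
ppppTllll ⇒ pppppTlllll   [T ::= p T l]
pppppTlllll ⇒ ppppppTllllll   [T ::= p T l]
ppppppTllllll ⇒ pppppppTlllllll   [T ::= p T l]
pppppppTlllllll ⇒ ppppppppTllllllll   [T ::= p T l]
ppppppppTllllllll ⇒ ppppppppllllllll   [T ::= epsilon]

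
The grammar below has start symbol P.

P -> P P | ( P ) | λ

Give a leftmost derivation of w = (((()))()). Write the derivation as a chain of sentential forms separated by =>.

P=>PP=>(P)P=>(PP)P=>((P)P)P=>(((P))P)P=>((((P)))P)P=>(((()))P)P=>(((()))(P))P=>(((()))())P=>(((()))())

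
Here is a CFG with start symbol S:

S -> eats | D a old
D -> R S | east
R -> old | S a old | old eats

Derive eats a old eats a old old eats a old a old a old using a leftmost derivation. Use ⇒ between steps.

S ⇒ D a old ⇒ R S a old ⇒ S a old S a old ⇒ eats a old S a old ⇒ eats a old D a old a old ⇒ eats a old R S a old a old ⇒ eats a old S a old S a old a old ⇒ eats a old eats a old S a old a old ⇒ eats a old eats a old D a old a old a old ⇒ eats a old eats a old R S a old a old a old ⇒ eats a old eats a old old S a old a old a old ⇒ eats a old eats a old old eats a old a old a old

S ⇒ D a old   [S -> D a old]
D a old ⇒ R S a old   [D -> R S]
R S a old ⇒ S a old S a old   [R -> S a old]
S a old S a old ⇒ eats a old S a old   [S -> eats]
eats a old S a old ⇒ eats a old D a old a old   [S -> D a old]
eats a old D a old a old ⇒ eats a old R S a old a old   [D -> R S]
eats a old R S a old a old ⇒ eats a old S a old S a old a old   [R -> S a old]
eats a old S a old S a old a old ⇒ eats a old eats a old S a old a old   [S -> eats]
eats a old eats a old S a old a old ⇒ eats a old eats a old D a old a old a old   [S -> D a old]
eats a old eats a old D a old a old a old ⇒ eats a old eats a old R S a old a old a old   [D -> R S]
eats a old eats a old R S a old a old a old ⇒ eats a old eats a old old S a old a old a old   [R -> old]
eats a old eats a old old S a old a old a old ⇒ eats a old eats a old old eats a old a old a old   [S -> eats]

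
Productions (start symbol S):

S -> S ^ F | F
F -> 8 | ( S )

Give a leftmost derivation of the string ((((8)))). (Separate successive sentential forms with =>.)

S => F => (S) => (F) => ((S)) => ((F)) => (((S))) => (((F))) => ((((S)))) => ((((F)))) => ((((8))))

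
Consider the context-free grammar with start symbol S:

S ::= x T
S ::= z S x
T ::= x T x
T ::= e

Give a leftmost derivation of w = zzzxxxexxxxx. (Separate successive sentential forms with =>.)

S => zSx => zzSxx => zzzSxxx => zzzxTxxx => zzzxxTxxxx => zzzxxxTxxxxx => zzzxxxexxxxx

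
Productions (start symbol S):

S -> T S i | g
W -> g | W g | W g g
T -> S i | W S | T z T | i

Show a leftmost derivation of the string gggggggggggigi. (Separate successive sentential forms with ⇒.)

S ⇒ TSi ⇒ WSSi ⇒ WggSSi ⇒ WggggSSi ⇒ WgggggSSi ⇒ WggggggSSi ⇒ WgggggggSSi ⇒ ggggggggSSi ⇒ ggggggggTSiSi ⇒ ggggggggWSSiSi ⇒ gggggggggSSiSi ⇒ ggggggggggSiSi ⇒ gggggggggggiSi ⇒ gggggggggggigi

S ⇒ TSi   [S -> T S i]
TSi ⇒ WSSi   [T -> W S]
WSSi ⇒ WggSSi   [W -> W g g]
WggSSi ⇒ WggggSSi   [W -> W g g]
WggggSSi ⇒ WgggggSSi   [W -> W g]
WgggggSSi ⇒ WggggggSSi   [W -> W g]
WggggggSSi ⇒ WgggggggSSi   [W -> W g]
WgggggggSSi ⇒ ggggggggSSi   [W -> g]
ggggggggSSi ⇒ ggggggggTSiSi   [S -> T S i]
ggggggggTSiSi ⇒ ggggggggWSSiSi   [T -> W S]
ggggggggWSSiSi ⇒ gggggggggSSiSi   [W -> g]
gggggggggSSiSi ⇒ ggggggggggSiSi   [S -> g]
ggggggggggSiSi ⇒ gggggggggggiSi   [S -> g]
gggggggggggiSi ⇒ gggggggggggigi   [S -> g]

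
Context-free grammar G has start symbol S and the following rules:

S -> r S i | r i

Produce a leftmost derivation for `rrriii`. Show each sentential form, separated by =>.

S => rSi => rrSii => rrriii

S => rSi   [S -> r S i]
rSi => rrSii   [S -> r S i]
rrSii => rrriii   [S -> r i]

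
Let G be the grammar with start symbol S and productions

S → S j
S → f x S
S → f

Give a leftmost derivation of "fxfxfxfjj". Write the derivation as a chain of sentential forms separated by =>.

S => fxS => fxfxS => fxfxSj => fxfxfxSj => fxfxfxSjj => fxfxfxfjj

S => fxS   [S → f x S]
fxS => fxfxS   [S → f x S]
fxfxS => fxfxSj   [S → S j]
fxfxSj => fxfxfxSj   [S → f x S]
fxfxfxSj => fxfxfxSjj   [S → S j]
fxfxfxSjj => fxfxfxfjj   [S → f]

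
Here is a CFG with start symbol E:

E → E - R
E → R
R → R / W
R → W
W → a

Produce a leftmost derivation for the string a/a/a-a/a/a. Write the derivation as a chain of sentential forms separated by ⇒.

E ⇒ E-R ⇒ R-R ⇒ R/W-R ⇒ R/W/W-R ⇒ W/W/W-R ⇒ a/W/W-R ⇒ a/a/W-R ⇒ a/a/a-R ⇒ a/a/a-R/W ⇒ a/a/a-R/W/W ⇒ a/a/a-W/W/W ⇒ a/a/a-a/W/W ⇒ a/a/a-a/a/W ⇒ a/a/a-a/a/a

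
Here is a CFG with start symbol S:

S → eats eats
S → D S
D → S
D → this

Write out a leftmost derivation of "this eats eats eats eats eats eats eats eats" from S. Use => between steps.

S => D S => S S => D S S => S S S => D S S S => this S S S => this D S S S => this S S S S => this eats eats S S S => this eats eats eats eats S S => this eats eats eats eats eats eats S => this eats eats eats eats eats eats eats eats

S => D S   [S → D S]
D S => S S   [D → S]
S S => D S S   [S → D S]
D S S => S S S   [D → S]
S S S => D S S S   [S → D S]
D S S S => this S S S   [D → this]
this S S S => this D S S S   [S → D S]
this D S S S => this S S S S   [D → S]
this S S S S => this eats eats S S S   [S → eats eats]
this eats eats S S S => this eats eats eats eats S S   [S → eats eats]
this eats eats eats eats S S => this eats eats eats eats eats eats S   [S → eats eats]
this eats eats eats eats eats eats S => this eats eats eats eats eats eats eats eats   [S → eats eats]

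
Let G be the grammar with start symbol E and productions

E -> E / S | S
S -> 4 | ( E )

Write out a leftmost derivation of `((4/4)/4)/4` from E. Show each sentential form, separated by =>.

E=>E/S=>S/S=>(E)/S=>(E/S)/S=>(S/S)/S=>((E)/S)/S=>((E/S)/S)/S=>((S/S)/S)/S=>((4/S)/S)/S=>((4/4)/S)/S=>((4/4)/4)/S=>((4/4)/4)/4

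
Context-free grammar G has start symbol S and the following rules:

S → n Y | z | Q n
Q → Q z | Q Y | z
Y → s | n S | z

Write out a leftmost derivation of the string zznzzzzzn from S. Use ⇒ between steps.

S ⇒ Qn ⇒ Qzn ⇒ QYzn ⇒ QzYzn ⇒ QzzYzn ⇒ QYzzYzn ⇒ QYYzzYzn ⇒ zYYzzYzn ⇒ zzYzzYzn ⇒ zznSzzYzn ⇒ zznzzzYzn ⇒ zznzzzzzn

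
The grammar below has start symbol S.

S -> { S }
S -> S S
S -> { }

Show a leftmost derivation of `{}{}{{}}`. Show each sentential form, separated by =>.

S => SS   [S -> S S]
SS => {}S   [S -> { }]
{}S => {}SS   [S -> S S]
{}SS => {}{}S   [S -> { }]
{}{}S => {}{}{S}   [S -> { S }]
{}{}{S} => {}{}{{}}   [S -> { }]

S=>SS=>{}S=>{}SS=>{}{}S=>{}{}{S}=>{}{}{{}}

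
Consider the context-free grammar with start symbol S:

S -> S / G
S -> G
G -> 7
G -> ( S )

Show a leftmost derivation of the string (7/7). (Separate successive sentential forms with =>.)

S => G   [S -> G]
G => (S)   [G -> ( S )]
(S) => (S/G)   [S -> S / G]
(S/G) => (G/G)   [S -> G]
(G/G) => (7/G)   [G -> 7]
(7/G) => (7/7)   [G -> 7]

S => G => (S) => (S/G) => (G/G) => (7/G) => (7/7)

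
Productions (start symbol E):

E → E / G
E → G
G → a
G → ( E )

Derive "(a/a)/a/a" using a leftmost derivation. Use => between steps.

E => E/G   [E → E / G]
E/G => E/G/G   [E → E / G]
E/G/G => G/G/G   [E → G]
G/G/G => (E)/G/G   [G → ( E )]
(E)/G/G => (E/G)/G/G   [E → E / G]
(E/G)/G/G => (G/G)/G/G   [E → G]
(G/G)/G/G => (a/G)/G/G   [G → a]
(a/G)/G/G => (a/a)/G/G   [G → a]
(a/a)/G/G => (a/a)/a/G   [G → a]
(a/a)/a/G => (a/a)/a/a   [G → a]

E => E/G => E/G/G => G/G/G => (E)/G/G => (E/G)/G/G => (G/G)/G/G => (a/G)/G/G => (a/a)/G/G => (a/a)/a/G => (a/a)/a/a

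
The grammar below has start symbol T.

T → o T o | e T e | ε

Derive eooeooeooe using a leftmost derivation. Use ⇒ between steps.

T ⇒ eTe ⇒ eoToe ⇒ eooTooe ⇒ eooeTeooe ⇒ eooeoToeooe ⇒ eooeooeooe

T ⇒ eTe   [T → e T e]
eTe ⇒ eoToe   [T → o T o]
eoToe ⇒ eooTooe   [T → o T o]
eooTooe ⇒ eooeTeooe   [T → e T e]
eooeTeooe ⇒ eooeoToeooe   [T → o T o]
eooeoToeooe ⇒ eooeooeooe   [T → ε]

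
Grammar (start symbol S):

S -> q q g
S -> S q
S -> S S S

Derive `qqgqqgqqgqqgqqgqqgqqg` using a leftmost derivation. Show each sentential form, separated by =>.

S => SSS   [S -> S S S]
SSS => SSSSS   [S -> S S S]
SSSSS => SSSSSSS   [S -> S S S]
SSSSSSS => qqgSSSSSS   [S -> q q g]
qqgSSSSSS => qqgqqgSSSSS   [S -> q q g]
qqgqqgSSSSS => qqgqqgqqgSSSS   [S -> q q g]
qqgqqgqqgSSSS => qqgqqgqqgqqgSSS   [S -> q q g]
qqgqqgqqgqqgSSS => qqgqqgqqgqqgqqgSS   [S -> q q g]
qqgqqgqqgqqgqqgSS => qqgqqgqqgqqgqqgqqgS   [S -> q q g]
qqgqqgqqgqqgqqgqqgS => qqgqqgqqgqqgqqgqqgqqg   [S -> q q g]

S => SSS => SSSSS => SSSSSSS => qqgSSSSSS => qqgqqgSSSSS => qqgqqgqqgSSSS => qqgqqgqqgqqgSSS => qqgqqgqqgqqgqqgSS => qqgqqgqqgqqgqqgqqgS => qqgqqgqqgqqgqqgqqgqqg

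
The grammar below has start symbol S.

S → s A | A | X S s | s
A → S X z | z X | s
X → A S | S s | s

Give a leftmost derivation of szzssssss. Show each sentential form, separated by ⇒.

S⇒sA⇒szX⇒szAS⇒szzXS⇒szzSsS⇒szzAsS⇒szzssS⇒szzssXSs⇒szzsssSs⇒szzssssAs⇒szzssssss

S ⇒ sA   [S → s A]
sA ⇒ szX   [A → z X]
szX ⇒ szAS   [X → A S]
szAS ⇒ szzXS   [A → z X]
szzXS ⇒ szzSsS   [X → S s]
szzSsS ⇒ szzAsS   [S → A]
szzAsS ⇒ szzssS   [A → s]
szzssS ⇒ szzssXSs   [S → X S s]
szzssXSs ⇒ szzsssSs   [X → s]
szzsssSs ⇒ szzssssAs   [S → s A]
szzssssAs ⇒ szzssssss   [A → s]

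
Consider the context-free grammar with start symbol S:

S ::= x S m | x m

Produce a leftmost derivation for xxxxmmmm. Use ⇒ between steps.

S ⇒ xSm ⇒ xxSmm ⇒ xxxSmmm ⇒ xxxxmmmm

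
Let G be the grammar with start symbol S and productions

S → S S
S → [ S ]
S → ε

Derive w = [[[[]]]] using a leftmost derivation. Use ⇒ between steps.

S ⇒ [S] ⇒ [[S]] ⇒ [[SS]] ⇒ [[SSS]] ⇒ [[[S]SS]] ⇒ [[[[S]]SS]] ⇒ [[[[]]SS]] ⇒ [[[[]]S]] ⇒ [[[[]]]]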